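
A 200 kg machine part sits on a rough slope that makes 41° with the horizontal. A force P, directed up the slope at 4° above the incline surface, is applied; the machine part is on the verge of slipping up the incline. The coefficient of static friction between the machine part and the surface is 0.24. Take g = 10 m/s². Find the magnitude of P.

P ≈ 1650 N

On the verge of sliding up the incline, friction equals μN and acts down the slope.
Perpendicular: N + P sin 4° = W cos 41° = 1509 N.
Along incline: P cos 4° = W sin 41° + μN  with W sin 41° = 1312 N.
Solving the pair for P and N: P = 1651 N, N = 1394 N (and f = μN = 334.6 N).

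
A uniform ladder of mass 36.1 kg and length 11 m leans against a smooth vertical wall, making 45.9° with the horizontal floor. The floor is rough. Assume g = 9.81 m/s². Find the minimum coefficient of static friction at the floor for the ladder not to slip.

μ_min ≈ 0.485

ΣF_y = 0: N_floor = 36.1×9.81 = 354.14 N.
Torques about the foot: N_wall · 11 sin 45.9° = 36.1×9.81×5.5 cos 45.9° → N_wall = 171.59 N.
ΣF_x = 0: f_floor = N_wall = 171.59 N.
μ_min = f_floor / N_floor = 171.59 / 354.14 = 0.4845.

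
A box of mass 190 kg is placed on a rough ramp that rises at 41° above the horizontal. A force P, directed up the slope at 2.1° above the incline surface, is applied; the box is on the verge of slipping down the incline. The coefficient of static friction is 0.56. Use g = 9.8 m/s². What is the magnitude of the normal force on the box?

On the verge of sliding down the incline, friction equals μN and acts up the slope.
Perpendicular: N + P sin 2.1° = W cos 41° = 1405 N.
Along incline: P cos 2.1° + μN = W sin 41° with W sin 41° = 1222 N.
Solving the pair for P and N: P = 444 N, N = 1389 N (and f = μN = 777.8 N).

N ≈ 1390 N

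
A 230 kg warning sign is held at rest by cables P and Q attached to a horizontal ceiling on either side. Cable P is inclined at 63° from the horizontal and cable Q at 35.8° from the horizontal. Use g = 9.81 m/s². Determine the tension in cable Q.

T_Q ≈ 1040 N

Weight W = 230 × 9.81 = 2256 N acts straight down.
Horizontal: T_P cos 63° = T_Q cos 35.8°  →  T_P = 1.787 T_Q.
Vertical: T_P sin 63° + T_Q sin 35.8° = 2256.
Substituting the horizontal relation into the vertical equation gives 2.177 T_Q = 2256, so T_Q = 1037 N.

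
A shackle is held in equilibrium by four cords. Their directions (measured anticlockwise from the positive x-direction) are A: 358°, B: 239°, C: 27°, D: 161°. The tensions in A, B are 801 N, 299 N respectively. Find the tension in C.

Resolve: ΣF_x = 801 cos 358° + 299 cos 239° + T_C cos 27° + T_D cos 161° = 0.
        ΣF_y = 801 sin 358° + 299 sin 239° + T_C sin 27° + T_D sin 161° = 0.
The known terms sum to (646.5, -284.2) N, so 0.8910 T_C − 0.9455 T_D = -646.5 and 0.4540 T_C + 0.3256 T_D = 284.2.
Solving simultaneously: T_C = 81.01 N, T_D = 760.1 N.

T_C ≈ 81 N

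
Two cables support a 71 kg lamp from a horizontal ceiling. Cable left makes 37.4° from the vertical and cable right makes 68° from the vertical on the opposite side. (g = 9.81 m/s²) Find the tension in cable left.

Angles from the horizontal: cable left is 90° − 37.4° = 52.6°, cable right is 90° − 68° = 22°.
Weight W = 71 × 9.81 = 696.5 N acts straight down.
Horizontal: T_left cos 52.6° = T_right cos 22°  →  T_right = 0.6551 T_left.
Vertical: T_left sin 52.6° + T_right sin 22° = 696.5.
Substituting the horizontal relation into the vertical equation gives 1.04 T_left = 696.5, so T_left = 669.8 N.

T_left ≈ 670 N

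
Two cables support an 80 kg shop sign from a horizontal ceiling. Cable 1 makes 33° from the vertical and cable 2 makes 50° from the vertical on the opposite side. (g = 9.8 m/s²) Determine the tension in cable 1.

T_1 ≈ 605 N

Angles from the horizontal: cable 1 is 90° − 33° = 57°, cable 2 is 90° − 50° = 40°.
Weight W = 80 × 9.8 = 784 N acts straight down.
Horizontal: T_1 cos 57° = T_2 cos 40°  →  T_2 = 0.711 T_1.
Vertical: T_1 sin 57° + T_2 sin 40° = 784.
Substituting the horizontal relation into the vertical equation gives 1.296 T_1 = 784, so T_1 = 605.1 N.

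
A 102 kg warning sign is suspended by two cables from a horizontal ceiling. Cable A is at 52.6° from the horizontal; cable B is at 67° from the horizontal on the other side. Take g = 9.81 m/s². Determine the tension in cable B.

T_B ≈ 699 N

Weight W = 102 × 9.81 = 1001 N acts straight down.
Horizontal: T_A cos 52.6° = T_B cos 67°  →  T_A = 0.6433 T_B.
Vertical: T_A sin 52.6° + T_B sin 67° = 1001.
Substituting the horizontal relation into the vertical equation gives 1.432 T_B = 1001, so T_B = 699 N.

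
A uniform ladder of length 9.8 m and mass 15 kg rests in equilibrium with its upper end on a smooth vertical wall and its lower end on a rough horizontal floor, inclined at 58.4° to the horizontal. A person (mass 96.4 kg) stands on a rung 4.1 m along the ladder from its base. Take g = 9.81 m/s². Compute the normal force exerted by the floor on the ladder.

N_floor ≈ 1090 N

ΣF_y = 0: N_floor = 15×9.81 + 96.4×9.81 = 1092.8 N.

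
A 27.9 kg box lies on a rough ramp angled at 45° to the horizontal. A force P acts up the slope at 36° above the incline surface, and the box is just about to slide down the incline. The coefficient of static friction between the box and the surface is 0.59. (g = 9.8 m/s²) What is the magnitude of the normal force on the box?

N ≈ 92.5 N

On the verge of sliding down the incline, friction equals μN and acts up the slope.
Perpendicular: N + P sin 36° = W cos 45° = 193.3 N.
Along incline: P cos 36° + μN = W sin 45° with W sin 45° = 193.3 N.
Solving the pair for P and N: P = 171.5 N, N = 92.54 N (and f = μN = 54.6 N).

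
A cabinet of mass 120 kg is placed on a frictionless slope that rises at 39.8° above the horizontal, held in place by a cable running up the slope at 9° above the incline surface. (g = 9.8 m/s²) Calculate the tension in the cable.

Take axes along and perpendicular to the incline. Weight components: W sin 39.8° = 752.8 N down-slope, W cos 39.8° = 903.5 N into the surface.
Along incline: T cos 9° = W sin 39.8° → T = 762.2 N.
Perpendicular: N = W cos 39.8° − T sin 9° = 784.3 N.

T ≈ 762 N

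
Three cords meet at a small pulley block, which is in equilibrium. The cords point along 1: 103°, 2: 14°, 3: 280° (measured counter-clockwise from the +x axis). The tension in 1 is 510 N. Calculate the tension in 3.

Resolve: ΣF_x = 510 cos 103° + T_2 cos 14° + T_3 cos 280° = 0.
        ΣF_y = 510 sin 103° + T_2 sin 14° + T_3 sin 280° = 0.
The known terms sum to (-114.7, 496.9) N, so 0.9703 T_2 + 0.1736 T_3 = 114.7 and 0.2419 T_2 − 0.9848 T_3 = -496.9.
Solving simultaneously: T_2 = 26.76 N, T_3 = 511.2 N.

T_3 ≈ 511 N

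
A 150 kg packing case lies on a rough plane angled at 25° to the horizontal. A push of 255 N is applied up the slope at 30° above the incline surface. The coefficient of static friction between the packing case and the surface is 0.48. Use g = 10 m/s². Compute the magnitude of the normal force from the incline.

Axes along / perpendicular to the incline. W sin 25° = 633.9 N down-slope; W cos 25° = 1359 N into the surface.
Perpendicular: N = W cos 25° − P sin 30° = 1359 − 127.5 = 1232 N.
Along incline: P cos 30° + f = W sin 25° (friction acts up-slope) → f = 633.9 − 220.8 = 413.1 N.
|f| = 413.1 N ≤ μN = 591.3 N, so the packing case is indeed static.

N ≈ 1230 N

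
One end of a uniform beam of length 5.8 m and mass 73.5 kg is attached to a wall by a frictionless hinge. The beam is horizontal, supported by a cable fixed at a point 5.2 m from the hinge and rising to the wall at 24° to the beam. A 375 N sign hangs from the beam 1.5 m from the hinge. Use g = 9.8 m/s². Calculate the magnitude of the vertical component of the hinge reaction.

|H_y| ≈ 585 N

Take torques about the hinge: T sin 24° · 5.2 = 73.5×9.8×2.9 + 375×1.5 = 2651.4 N·m.
So T = 2651.4 / (0.4067 × 5.2) = 1253.6 N.
ΣF_y = 0: H_y = (73.5×9.8 + 375) − T sin 24° = 1095.3 − 509.88 = 585.42 N.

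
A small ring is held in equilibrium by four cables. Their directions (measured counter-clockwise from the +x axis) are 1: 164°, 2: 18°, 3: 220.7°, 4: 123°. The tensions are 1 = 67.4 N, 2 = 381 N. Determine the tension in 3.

Resolve: ΣF_x = 67.4 cos 164° + 381 cos 18° + T_3 cos 220.7° + T_4 cos 123° = 0.
        ΣF_y = 67.4 sin 164° + 381 sin 18° + T_3 sin 220.7° + T_4 sin 123° = 0.
The known terms sum to (297.6, 136.3) N, so -0.7581 T_3 − 0.5446 T_4 = -297.6 and -0.6521 T_3 + 0.8387 T_4 = -136.3.
Solving simultaneously: T_3 = 326.7 N, T_4 = 91.52 N.

T_3 ≈ 327 N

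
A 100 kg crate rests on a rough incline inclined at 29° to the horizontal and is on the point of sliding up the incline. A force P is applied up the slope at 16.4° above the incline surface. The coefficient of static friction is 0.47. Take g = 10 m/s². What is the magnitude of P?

On the verge of sliding up the incline, friction equals μN and acts down the slope.
Perpendicular: N + P sin 16.4° = W cos 29° = 874.6 N.
Along incline: P cos 16.4° = W sin 29° + μN  with W sin 29° = 484.8 N.
Solving the pair for P and N: P = 820.4 N, N = 643 N (and f = μN = 302.2 N).

P ≈ 820 N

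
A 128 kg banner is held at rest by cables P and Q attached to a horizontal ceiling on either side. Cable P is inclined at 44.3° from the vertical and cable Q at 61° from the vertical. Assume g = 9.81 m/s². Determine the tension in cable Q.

Angles from the horizontal: cable P is 90° − 44.3° = 45.7°, cable Q is 90° − 61° = 29°.
Weight W = 128 × 9.81 = 1256 N acts straight down.
Horizontal: T_P cos 45.7° = T_Q cos 29°  →  T_P = 1.252 T_Q.
Vertical: T_P sin 45.7° + T_Q sin 29° = 1256.
Substituting the horizontal relation into the vertical equation gives 1.381 T_Q = 1256, so T_Q = 909.2 N.

T_Q ≈ 909 N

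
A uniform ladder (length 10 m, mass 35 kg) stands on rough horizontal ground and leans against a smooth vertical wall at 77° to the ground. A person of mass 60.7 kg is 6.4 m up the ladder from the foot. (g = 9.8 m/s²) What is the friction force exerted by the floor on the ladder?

Torques about the foot: N_wall · 10 sin 77° = 35×9.8×5 cos 77° + 60.7×9.8×6.4 cos 77° → N_wall = 127.49 N.
ΣF_x = 0: f_floor = N_wall = 127.49 N.

f ≈ 127 N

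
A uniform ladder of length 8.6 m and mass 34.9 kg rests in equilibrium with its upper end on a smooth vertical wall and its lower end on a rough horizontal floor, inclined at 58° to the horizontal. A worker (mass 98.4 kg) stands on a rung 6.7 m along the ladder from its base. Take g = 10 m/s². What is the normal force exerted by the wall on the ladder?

N_wall ≈ 588 N

Torques about the foot: N_wall · 8.6 sin 58° = 34.9×10×4.3 cos 58° + 98.4×10×6.7 cos 58° → N_wall = 588.07 N.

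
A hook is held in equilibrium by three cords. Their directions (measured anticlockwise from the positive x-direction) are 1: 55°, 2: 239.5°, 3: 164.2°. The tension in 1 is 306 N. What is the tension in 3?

Resolve: ΣF_x = 306 cos 55° + T_2 cos 239.5° + T_3 cos 164.2° = 0.
        ΣF_y = 306 sin 55° + T_2 sin 239.5° + T_3 sin 164.2° = 0.
The known terms sum to (175.5, 250.7) N, so -0.5075 T_2 − 0.9622 T_3 = -175.5 and -0.8616 T_2 + 0.2723 T_3 = -250.7.
Solving simultaneously: T_2 = 298.8 N, T_3 = 24.82 N.

T_3 ≈ 24.8 N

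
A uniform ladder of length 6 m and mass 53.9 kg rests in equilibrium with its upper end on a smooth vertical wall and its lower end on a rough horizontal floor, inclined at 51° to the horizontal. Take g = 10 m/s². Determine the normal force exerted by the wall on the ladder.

N_wall ≈ 218 N

Torques about the foot: N_wall · 6 sin 51° = 53.9×10×3 cos 51° → N_wall = 218.24 N.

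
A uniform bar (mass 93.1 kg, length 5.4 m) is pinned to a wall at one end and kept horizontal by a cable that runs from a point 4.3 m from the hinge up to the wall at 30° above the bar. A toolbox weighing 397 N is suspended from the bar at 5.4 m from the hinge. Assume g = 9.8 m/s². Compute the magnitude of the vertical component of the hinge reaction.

|H_y| ≈ 238 N

Take torques about the hinge: T sin 30° · 4.3 = 93.1×9.8×2.7 + 397×5.4 = 4607.2 N·m.
So T = 4607.2 / (0.5000 × 4.3) = 2142.9 N.
ΣF_y = 0: H_y = (93.1×9.8 + 397) − T sin 30° = 1309.4 − 1071.4 = 237.93 N.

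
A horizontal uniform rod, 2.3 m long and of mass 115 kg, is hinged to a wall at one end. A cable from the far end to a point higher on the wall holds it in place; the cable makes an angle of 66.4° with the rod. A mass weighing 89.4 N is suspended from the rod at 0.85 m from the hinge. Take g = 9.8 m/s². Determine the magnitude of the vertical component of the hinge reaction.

|H_y| ≈ 620 N

Take torques about the hinge: T sin 66.4° · 2.3 = 115×9.8×1.15 + 89.4×0.85 = 1372 N·m.
So T = 1372 / (0.9164 × 2.3) = 650.99 N.
ΣF_y = 0: H_y = (115×9.8 + 89.4) − T sin 66.4° = 1216.4 − 596.54 = 619.86 N.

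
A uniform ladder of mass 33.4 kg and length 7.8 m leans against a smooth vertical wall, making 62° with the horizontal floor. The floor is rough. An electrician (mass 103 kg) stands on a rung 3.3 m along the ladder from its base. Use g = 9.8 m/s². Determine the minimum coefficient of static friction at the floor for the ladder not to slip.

μ_min ≈ 0.235

ΣF_y = 0: N_floor = 33.4×9.8 + 103×9.8 = 1336.7 N.
Torques about the foot: N_wall · 7.8 sin 62° = 33.4×9.8×3.9 cos 62° + 103×9.8×3.3 cos 62° → N_wall = 314.09 N.
ΣF_x = 0: f_floor = N_wall = 314.09 N.
μ_min = f_floor / N_floor = 314.09 / 1336.7 = 0.235.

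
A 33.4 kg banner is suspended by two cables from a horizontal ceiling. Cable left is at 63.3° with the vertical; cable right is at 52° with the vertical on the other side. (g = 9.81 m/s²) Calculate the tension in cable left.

T_left ≈ 286 N

Angles from the horizontal: cable left is 90° − 63.3° = 26.7°, cable right is 90° − 52° = 38°.
Weight W = 33.4 × 9.81 = 327.7 N acts straight down.
Horizontal: T_left cos 26.7° = T_right cos 38°  →  T_right = 1.134 T_left.
Vertical: T_left sin 26.7° + T_right sin 38° = 327.7.
Substituting the horizontal relation into the vertical equation gives 1.147 T_left = 327.7, so T_left = 285.6 N.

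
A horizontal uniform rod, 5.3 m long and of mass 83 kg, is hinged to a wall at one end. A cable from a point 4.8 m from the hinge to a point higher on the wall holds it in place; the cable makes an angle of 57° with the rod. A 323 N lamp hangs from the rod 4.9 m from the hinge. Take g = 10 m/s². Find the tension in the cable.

T ≈ 940 N

Take torques about the hinge: T sin 57° · 4.8 = 83×10×2.65 + 323×4.9 = 3782.2 N·m.
So T = 3782.2 / (0.8387 × 4.8) = 939.53 N.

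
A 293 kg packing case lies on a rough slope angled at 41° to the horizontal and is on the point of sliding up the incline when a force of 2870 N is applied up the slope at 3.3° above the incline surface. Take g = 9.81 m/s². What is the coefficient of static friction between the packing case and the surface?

On the verge of sliding up the incline, friction is at its maximum μN and acts down the slope.
Perpendicular to incline: N = W cos 41° − P sin 3.3° = 2169 − 165.2 = 2004 N.
Along incline: P cos 3.3° − μN = W sin 41° → μ = −(W sin 41° − P cos 3.3°) / N = 0.4888.

μ ≈ 0.489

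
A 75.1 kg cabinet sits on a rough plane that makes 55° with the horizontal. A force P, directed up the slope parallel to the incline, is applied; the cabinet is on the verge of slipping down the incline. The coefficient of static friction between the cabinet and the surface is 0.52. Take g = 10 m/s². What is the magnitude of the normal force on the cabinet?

On the verge of sliding down the incline, friction equals μN and acts up the slope.
Perpendicular: N + P sin 0° = W cos 55° = 430.8 N.
Along incline: P cos 0° + μN = W sin 55° with W sin 55° = 615.2 N.
Solving the pair for P and N: P = 391.2 N, N = 430.8 N (and f = μN = 224 N).

N ≈ 431 N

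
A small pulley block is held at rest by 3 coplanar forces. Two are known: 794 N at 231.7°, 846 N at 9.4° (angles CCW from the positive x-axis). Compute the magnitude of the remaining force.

Sum the known components: ΣF_x = 342.5 N, ΣF_y = -484.9 N.
For equilibrium the remaining force must supply (−ΣF_x, −ΣF_y) = (-342.5, 484.9) N.
Magnitude = √((-342.5)² + (484.9)²) = 593.7 N; direction = atan2(484.9, -342.5) = 125.2°.

F ≈ 594 N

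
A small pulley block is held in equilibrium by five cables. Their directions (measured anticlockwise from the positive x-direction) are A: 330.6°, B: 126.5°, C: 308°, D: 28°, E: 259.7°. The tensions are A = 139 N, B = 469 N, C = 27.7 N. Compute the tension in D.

Resolve: ΣF_x = 139 cos 330.6° + 469 cos 126.5° + 27.7 cos 308° + T_D cos 28° + T_E cos 259.7° = 0.
        ΣF_y = 139 sin 330.6° + 469 sin 126.5° + 27.7 sin 308° + T_D sin 28° + T_E sin 259.7° = 0.
The known terms sum to (-140.8, 286.9) N, so 0.8829 T_D − 0.1788 T_E = 140.8 and 0.4695 T_D − 0.9839 T_E = -286.9.
Solving simultaneously: T_D = 241.9 N, T_E = 407.1 N.

T_D ≈ 242 N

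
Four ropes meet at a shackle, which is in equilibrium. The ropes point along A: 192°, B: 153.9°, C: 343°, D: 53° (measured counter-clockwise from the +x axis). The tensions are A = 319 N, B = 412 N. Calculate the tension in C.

T_C ≈ 653 N

Resolve: ΣF_x = 319 cos 192° + 412 cos 153.9° + T_C cos 343° + T_D cos 53° = 0.
        ΣF_y = 319 sin 192° + 412 sin 153.9° + T_C sin 343° + T_D sin 53° = 0.
The known terms sum to (-682, 114.9) N, so 0.9563 T_C + 0.6018 T_D = 682 and -0.2924 T_C + 0.7986 T_D = -114.9.
Solving simultaneously: T_C = 653.2 N, T_D = 95.24 N.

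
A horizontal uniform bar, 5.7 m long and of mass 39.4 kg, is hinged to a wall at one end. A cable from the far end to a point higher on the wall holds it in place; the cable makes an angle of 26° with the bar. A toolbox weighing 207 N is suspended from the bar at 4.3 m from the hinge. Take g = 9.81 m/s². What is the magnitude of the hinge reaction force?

Take torques about the hinge: T sin 26° · 5.7 = 39.4×9.81×2.85 + 207×4.3 = 1991.7 N·m.
So T = 1991.7 / (0.4384 × 5.7) = 797.08 N.
ΣF_x = 0: H_x = T cos 26° = 716.41 N.
ΣF_y = 0: H_y = (39.4×9.81 + 207) − T sin 26° = 593.51 − 349.41 = 244.1 N.
|H| = √(H_x² + H_y²) = √((716.41)² + (244.1)²) = 756.85 N.

|H| ≈ 757 N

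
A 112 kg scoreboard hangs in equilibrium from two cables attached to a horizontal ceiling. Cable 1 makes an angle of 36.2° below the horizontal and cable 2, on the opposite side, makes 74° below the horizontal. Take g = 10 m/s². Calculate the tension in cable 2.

Weight W = 112 × 10 = 1120 N acts straight down.
Horizontal: T_1 cos 36.2° = T_2 cos 74°  →  T_1 = 0.3416 T_2.
Vertical: T_1 sin 36.2° + T_2 sin 74° = 1120.
Substituting the horizontal relation into the vertical equation gives 1.163 T_2 = 1120, so T_2 = 963 N.

T_2 ≈ 963 N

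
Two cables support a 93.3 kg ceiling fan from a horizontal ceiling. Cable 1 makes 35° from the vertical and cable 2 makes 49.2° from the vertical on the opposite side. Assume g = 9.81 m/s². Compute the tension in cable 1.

Angles from the horizontal: cable 1 is 90° − 35° = 55°, cable 2 is 90° − 49.2° = 40.8°.
Weight W = 93.3 × 9.81 = 915.3 N acts straight down.
Horizontal: T_1 cos 55° = T_2 cos 40.8°  →  T_2 = 0.7577 T_1.
Vertical: T_1 sin 55° + T_2 sin 40.8° = 915.3.
Substituting the horizontal relation into the vertical equation gives 1.314 T_1 = 915.3, so T_1 = 696.4 N.

T_1 ≈ 696 N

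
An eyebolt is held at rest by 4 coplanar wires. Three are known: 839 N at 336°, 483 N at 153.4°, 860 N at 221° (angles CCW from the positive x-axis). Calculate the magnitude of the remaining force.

F ≈ 758 N

Sum the known components: ΣF_x = -314.5 N, ΣF_y = -689.2 N.
For equilibrium the remaining force must supply (−ΣF_x, −ΣF_y) = (314.5, 689.2) N.
Magnitude = √((314.5)² + (689.2)²) = 757.5 N; direction = atan2(689.2, 314.5) = 65.5°.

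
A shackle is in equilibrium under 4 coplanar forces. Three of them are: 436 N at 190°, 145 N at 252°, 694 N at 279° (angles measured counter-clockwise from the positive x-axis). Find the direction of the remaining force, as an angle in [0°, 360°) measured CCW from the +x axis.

θ ≈ 67.9°

Sum the known components: ΣF_x = -365.6 N, ΣF_y = -899.1 N.
For equilibrium the remaining force must supply (−ΣF_x, −ΣF_y) = (365.6, 899.1) N.
Magnitude = √((365.6)² + (899.1)²) = 970.6 N; direction = atan2(899.1, 365.6) = 67.9°.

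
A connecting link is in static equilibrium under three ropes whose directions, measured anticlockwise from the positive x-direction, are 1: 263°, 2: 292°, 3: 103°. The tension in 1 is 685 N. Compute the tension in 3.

Resolve: ΣF_x = 685 cos 263° + T_2 cos 292° + T_3 cos 103° = 0.
        ΣF_y = 685 sin 263° + T_2 sin 292° + T_3 sin 103° = 0.
The known terms sum to (-83.48, -679.9) N, so 0.3746 T_2 − 0.2250 T_3 = 83.48 and -0.9272 T_2 + 0.9744 T_3 = 679.9.
Solving simultaneously: T_2 = 1498 N, T_3 = 2123 N.

T_3 ≈ 2120 N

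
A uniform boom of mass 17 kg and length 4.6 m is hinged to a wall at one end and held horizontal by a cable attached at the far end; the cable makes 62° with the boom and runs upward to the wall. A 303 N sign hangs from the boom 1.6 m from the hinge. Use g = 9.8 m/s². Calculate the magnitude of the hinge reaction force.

|H| ≈ 298 N

Take torques about the hinge: T sin 62° · 4.6 = 17×9.8×2.3 + 303×1.6 = 867.98 N·m.
So T = 867.98 / (0.8829 × 4.6) = 213.71 N.
ΣF_x = 0: H_x = T cos 62° = 100.33 N.
ΣF_y = 0: H_y = (17×9.8 + 303) − T sin 62° = 469.6 − 188.69 = 280.91 N.
|H| = √(H_x² + H_y²) = √((100.33)² + (280.91)²) = 298.29 N.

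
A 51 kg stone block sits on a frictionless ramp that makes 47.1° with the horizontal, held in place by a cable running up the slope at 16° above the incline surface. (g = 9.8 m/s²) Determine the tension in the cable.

Take axes along and perpendicular to the incline. Weight components: W sin 47.1° = 366.1 N down-slope, W cos 47.1° = 340.2 N into the surface.
Along incline: T cos 16° = W sin 47.1° → T = 380.9 N.
Perpendicular: N = W cos 47.1° − T sin 16° = 235.2 N.

T ≈ 381 N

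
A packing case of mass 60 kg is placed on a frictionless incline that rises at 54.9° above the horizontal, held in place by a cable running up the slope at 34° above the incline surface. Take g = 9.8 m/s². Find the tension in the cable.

T ≈ 580 N

Take axes along and perpendicular to the incline. Weight components: W sin 54.9° = 481.1 N down-slope, W cos 54.9° = 338.1 N into the surface.
Along incline: T cos 34° = W sin 54.9° → T = 580.3 N.
Perpendicular: N = W cos 54.9° − T sin 34° = 13.62 N.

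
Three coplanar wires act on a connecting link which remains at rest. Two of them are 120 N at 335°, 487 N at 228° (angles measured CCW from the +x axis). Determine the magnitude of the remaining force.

F ≈ 466 N

Sum the known components: ΣF_x = -217.1 N, ΣF_y = -412.6 N.
For equilibrium the remaining force must supply (−ΣF_x, −ΣF_y) = (217.1, 412.6) N.
Magnitude = √((217.1)² + (412.6)²) = 466.3 N; direction = atan2(412.6, 217.1) = 62.2°.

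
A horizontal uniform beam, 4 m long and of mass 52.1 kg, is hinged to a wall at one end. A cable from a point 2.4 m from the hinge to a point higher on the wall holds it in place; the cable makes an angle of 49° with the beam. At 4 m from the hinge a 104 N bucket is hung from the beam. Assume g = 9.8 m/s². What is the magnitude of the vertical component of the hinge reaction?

Take torques about the hinge: T sin 49° · 2.4 = 52.1×9.8×2 + 104×4 = 1437.2 N·m.
So T = 1437.2 / (0.7547 × 2.4) = 793.44 N.
ΣF_y = 0: H_y = (52.1×9.8 + 104) − T sin 49° = 614.58 − 598.82 = 15.763 N.

|H_y| ≈ 15.8 N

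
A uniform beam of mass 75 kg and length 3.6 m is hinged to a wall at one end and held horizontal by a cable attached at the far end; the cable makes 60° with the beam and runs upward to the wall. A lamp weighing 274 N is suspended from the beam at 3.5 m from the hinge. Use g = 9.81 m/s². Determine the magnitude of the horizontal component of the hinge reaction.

Take torques about the hinge: T sin 60° · 3.6 = 75×9.81×1.8 + 274×3.5 = 2283.4 N·m.
So T = 2283.4 / (0.8660 × 3.6) = 732.38 N.
ΣF_x = 0: H_x = T cos 60° = 366.19 N.

H_x ≈ 366 N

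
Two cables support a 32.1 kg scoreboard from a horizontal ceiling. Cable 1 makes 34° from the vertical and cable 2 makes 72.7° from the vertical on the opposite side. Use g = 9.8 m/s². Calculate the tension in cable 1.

Angles from the horizontal: cable 1 is 90° − 34° = 56°, cable 2 is 90° − 72.7° = 17.3°.
Weight W = 32.1 × 9.8 = 314.6 N acts straight down.
Horizontal: T_1 cos 56° = T_2 cos 17.3°  →  T_2 = 0.5857 T_1.
Vertical: T_1 sin 56° + T_2 sin 17.3° = 314.6.
Substituting the horizontal relation into the vertical equation gives 1.003 T_1 = 314.6, so T_1 = 313.6 N.

T_1 ≈ 314 N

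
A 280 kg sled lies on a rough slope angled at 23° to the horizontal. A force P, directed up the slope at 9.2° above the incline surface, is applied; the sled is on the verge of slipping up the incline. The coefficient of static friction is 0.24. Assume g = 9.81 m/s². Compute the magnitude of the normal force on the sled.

On the verge of sliding up the incline, friction equals μN and acts down the slope.
Perpendicular: N + P sin 9.2° = W cos 23° = 2528 N.
Along incline: P cos 9.2° = W sin 23° + μN  with W sin 23° = 1073 N.
Solving the pair for P and N: P = 1638 N, N = 2267 N (and f = μN = 544 N).

N ≈ 2270 N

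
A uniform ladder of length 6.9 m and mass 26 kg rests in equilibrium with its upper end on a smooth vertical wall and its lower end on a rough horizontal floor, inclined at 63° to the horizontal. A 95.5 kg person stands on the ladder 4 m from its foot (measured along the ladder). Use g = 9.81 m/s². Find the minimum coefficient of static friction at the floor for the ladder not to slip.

ΣF_y = 0: N_floor = 26×9.81 + 95.5×9.81 = 1191.9 N.
Torques about the foot: N_wall · 6.9 sin 63° = 26×9.81×3.45 cos 63° + 95.5×9.81×4 cos 63° → N_wall = 341.71 N.
ΣF_x = 0: f_floor = N_wall = 341.71 N.
μ_min = f_floor / N_floor = 341.71 / 1191.9 = 0.2867.

μ_min ≈ 0.287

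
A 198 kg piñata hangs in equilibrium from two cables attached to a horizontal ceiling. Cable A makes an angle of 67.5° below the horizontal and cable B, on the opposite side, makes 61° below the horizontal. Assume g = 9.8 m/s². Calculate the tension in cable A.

T_A ≈ 1200 N

Weight W = 198 × 9.8 = 1940 N acts straight down.
Horizontal: T_A cos 67.5° = T_B cos 61°  →  T_B = 0.7893 T_A.
Vertical: T_A sin 67.5° + T_B sin 61° = 1940.
Substituting the horizontal relation into the vertical equation gives 1.614 T_A = 1940, so T_A = 1202 N.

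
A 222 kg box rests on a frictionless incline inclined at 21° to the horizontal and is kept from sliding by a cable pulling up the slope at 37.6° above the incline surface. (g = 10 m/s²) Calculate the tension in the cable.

T ≈ 1000 N

Take axes along and perpendicular to the incline. Weight components: W sin 21° = 795.6 N down-slope, W cos 21° = 2073 N into the surface.
Along incline: T cos 37.6° = W sin 21° → T = 1004 N.
Perpendicular: N = W cos 21° − T sin 37.6° = 1460 N.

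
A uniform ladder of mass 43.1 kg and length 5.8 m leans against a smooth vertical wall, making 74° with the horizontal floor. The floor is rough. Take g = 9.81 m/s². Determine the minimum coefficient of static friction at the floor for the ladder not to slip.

ΣF_y = 0: N_floor = 43.1×9.81 = 422.81 N.
Torques about the foot: N_wall · 5.8 sin 74° = 43.1×9.81×2.9 cos 74° → N_wall = 60.62 N.
ΣF_x = 0: f_floor = N_wall = 60.62 N.
μ_min = f_floor / N_floor = 60.62 / 422.81 = 0.1434.

μ_min ≈ 0.143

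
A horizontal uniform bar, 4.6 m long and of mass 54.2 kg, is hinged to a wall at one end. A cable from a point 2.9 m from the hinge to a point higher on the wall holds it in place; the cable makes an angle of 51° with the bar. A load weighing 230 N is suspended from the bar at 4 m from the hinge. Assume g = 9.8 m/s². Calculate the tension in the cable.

T ≈ 950 N

Take torques about the hinge: T sin 51° · 2.9 = 54.2×9.8×2.3 + 230×4 = 2141.7 N·m.
So T = 2141.7 / (0.7771 × 2.9) = 950.28 N.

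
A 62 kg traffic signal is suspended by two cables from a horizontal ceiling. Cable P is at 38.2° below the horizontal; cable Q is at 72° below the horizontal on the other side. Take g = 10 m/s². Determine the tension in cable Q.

Weight W = 62 × 10 = 620 N acts straight down.
Horizontal: T_P cos 38.2° = T_Q cos 72°  →  T_P = 0.3932 T_Q.
Vertical: T_P sin 38.2° + T_Q sin 72° = 620.
Substituting the horizontal relation into the vertical equation gives 1.194 T_Q = 620, so T_Q = 519.2 N.

T_Q ≈ 519 N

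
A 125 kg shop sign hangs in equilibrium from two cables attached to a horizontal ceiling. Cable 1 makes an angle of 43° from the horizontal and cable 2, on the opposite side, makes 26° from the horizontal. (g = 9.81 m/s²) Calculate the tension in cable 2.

Weight W = 125 × 9.81 = 1226 N acts straight down.
Horizontal: T_1 cos 43° = T_2 cos 26°  →  T_1 = 1.229 T_2.
Vertical: T_1 sin 43° + T_2 sin 26° = 1226.
Substituting the horizontal relation into the vertical equation gives 1.277 T_2 = 1226, so T_2 = 960.6 N.

T_2 ≈ 961 N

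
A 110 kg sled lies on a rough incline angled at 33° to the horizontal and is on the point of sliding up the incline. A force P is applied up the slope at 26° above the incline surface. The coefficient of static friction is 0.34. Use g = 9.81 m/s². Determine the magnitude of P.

On the verge of sliding up the incline, friction equals μN and acts down the slope.
Perpendicular: N + P sin 26° = W cos 33° = 905 N.
Along incline: P cos 26° = W sin 33° + μN  with W sin 33° = 587.7 N.
Solving the pair for P and N: P = 854.5 N, N = 530.4 N (and f = μN = 180.3 N).

P ≈ 855 N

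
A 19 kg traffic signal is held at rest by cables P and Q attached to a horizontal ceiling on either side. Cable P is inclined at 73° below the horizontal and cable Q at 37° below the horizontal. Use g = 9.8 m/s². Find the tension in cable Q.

T_Q ≈ 57.9 N

Weight W = 19 × 9.8 = 186.2 N acts straight down.
Horizontal: T_P cos 73° = T_Q cos 37°  →  T_P = 2.732 T_Q.
Vertical: T_P sin 73° + T_Q sin 37° = 186.2.
Substituting the horizontal relation into the vertical equation gives 3.214 T_Q = 186.2, so T_Q = 57.93 N.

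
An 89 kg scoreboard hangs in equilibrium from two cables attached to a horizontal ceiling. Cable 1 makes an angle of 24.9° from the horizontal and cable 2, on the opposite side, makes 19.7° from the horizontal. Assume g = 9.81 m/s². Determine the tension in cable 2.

Weight W = 89 × 9.81 = 873.1 N acts straight down.
Horizontal: T_1 cos 24.9° = T_2 cos 19.7°  →  T_1 = 1.038 T_2.
Vertical: T_1 sin 24.9° + T_2 sin 19.7° = 873.1.
Substituting the horizontal relation into the vertical equation gives 0.7741 T_2 = 873.1, so T_2 = 1128 N.

T_2 ≈ 1130 N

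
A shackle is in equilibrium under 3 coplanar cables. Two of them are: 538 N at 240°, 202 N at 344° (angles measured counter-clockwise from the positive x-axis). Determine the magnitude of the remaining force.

Sum the known components: ΣF_x = -74.83 N, ΣF_y = -521.6 N.
For equilibrium the remaining force must supply (−ΣF_x, −ΣF_y) = (74.83, 521.6) N.
Magnitude = √((74.83)² + (521.6)²) = 526.9 N; direction = atan2(521.6, 74.83) = 81.8°.

F ≈ 527 N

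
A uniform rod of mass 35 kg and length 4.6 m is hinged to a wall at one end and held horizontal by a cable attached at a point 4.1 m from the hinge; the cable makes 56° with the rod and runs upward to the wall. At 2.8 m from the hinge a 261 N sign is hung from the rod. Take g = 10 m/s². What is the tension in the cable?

T ≈ 452 N

Take torques about the hinge: T sin 56° · 4.1 = 35×10×2.3 + 261×2.8 = 1535.8 N·m.
So T = 1535.8 / (0.8290 × 4.1) = 451.83 N.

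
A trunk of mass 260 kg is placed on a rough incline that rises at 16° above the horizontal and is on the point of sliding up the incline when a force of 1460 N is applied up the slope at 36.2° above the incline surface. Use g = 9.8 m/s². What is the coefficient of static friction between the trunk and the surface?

On the verge of sliding up the incline, friction is at its maximum μN and acts down the slope.
Perpendicular to incline: N = W cos 16° − P sin 36.2° = 2449 − 862.3 = 1587 N.
Along incline: P cos 36.2° − μN = W sin 16° → μ = −(W sin 16° − P cos 36.2°) / N = 0.2998.

μ ≈ 0.300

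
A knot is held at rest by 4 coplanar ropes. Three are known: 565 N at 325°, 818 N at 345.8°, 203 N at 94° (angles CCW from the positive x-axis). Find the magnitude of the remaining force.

F ≈ 1280 N

Sum the known components: ΣF_x = 1242 N, ΣF_y = -322.2 N.
For equilibrium the remaining force must supply (−ΣF_x, −ΣF_y) = (-1242, 322.2) N.
Magnitude = √((-1242)² + (322.2)²) = 1283 N; direction = atan2(322.2, -1242) = 165.5°.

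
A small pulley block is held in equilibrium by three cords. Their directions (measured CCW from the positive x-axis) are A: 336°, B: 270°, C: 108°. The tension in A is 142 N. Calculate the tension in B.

T_B ≈ 341 N

Resolve: ΣF_x = 142 cos 336° + T_B cos 270° + T_C cos 108° = 0.
        ΣF_y = 142 sin 336° + T_B sin 270° + T_C sin 108° = 0.
The known terms sum to (129.7, -57.76) N, so 0.0000 T_B − 0.3090 T_C = -129.7 and -1.0000 T_B + 0.9511 T_C = 57.76.
Solving simultaneously: T_B = 341.5 N, T_C = 419.8 N.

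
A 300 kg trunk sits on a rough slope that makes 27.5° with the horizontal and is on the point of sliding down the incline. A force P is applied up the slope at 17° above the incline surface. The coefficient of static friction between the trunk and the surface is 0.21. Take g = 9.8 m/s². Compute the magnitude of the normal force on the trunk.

N ≈ 2340 N

On the verge of sliding down the incline, friction equals μN and acts up the slope.
Perpendicular: N + P sin 17° = W cos 27.5° = 2608 N.
Along incline: P cos 17° + μN = W sin 27.5° with W sin 27.5° = 1358 N.
Solving the pair for P and N: P = 905 N, N = 2343 N (and f = μN = 492.1 N).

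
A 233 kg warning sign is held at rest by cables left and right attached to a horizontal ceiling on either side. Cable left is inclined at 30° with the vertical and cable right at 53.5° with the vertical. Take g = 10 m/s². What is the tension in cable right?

T_right ≈ 1170 N

Angles from the horizontal: cable left is 90° − 30° = 60°, cable right is 90° − 53.5° = 36.5°.
Weight W = 233 × 10 = 2330 N acts straight down.
Horizontal: T_left cos 60° = T_right cos 36.5°  →  T_left = 1.608 T_right.
Vertical: T_left sin 60° + T_right sin 36.5° = 2330.
Substituting the horizontal relation into the vertical equation gives 1.987 T_right = 2330, so T_right = 1173 N.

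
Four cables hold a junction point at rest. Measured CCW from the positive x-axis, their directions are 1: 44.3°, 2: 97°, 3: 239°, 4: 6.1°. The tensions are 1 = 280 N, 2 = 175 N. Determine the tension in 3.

T_3 ≈ 436 N

Resolve: ΣF_x = 280 cos 44.3° + 175 cos 97° + T_3 cos 239° + T_4 cos 6.1° = 0.
        ΣF_y = 280 sin 44.3° + 175 sin 97° + T_3 sin 239° + T_4 sin 6.1° = 0.
The known terms sum to (179.1, 369.3) N, so -0.5150 T_3 + 0.9943 T_4 = -179.1 and -0.8572 T_3 + 0.1063 T_4 = -369.3.
Solving simultaneously: T_3 = 436.5 N, T_4 = 46 N.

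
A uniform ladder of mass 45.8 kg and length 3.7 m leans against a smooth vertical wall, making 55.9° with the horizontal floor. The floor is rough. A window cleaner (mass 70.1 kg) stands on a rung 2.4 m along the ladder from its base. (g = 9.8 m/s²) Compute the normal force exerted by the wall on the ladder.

N_wall ≈ 454 N

Torques about the foot: N_wall · 3.7 sin 55.9° = 45.8×9.8×1.85 cos 55.9° + 70.1×9.8×2.4 cos 55.9° → N_wall = 453.64 N.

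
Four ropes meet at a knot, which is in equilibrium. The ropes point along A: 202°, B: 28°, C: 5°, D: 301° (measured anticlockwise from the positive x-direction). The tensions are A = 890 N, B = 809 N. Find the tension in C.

Resolve: ΣF_x = 890 cos 202° + 809 cos 28° + T_C cos 5° + T_D cos 301° = 0.
        ΣF_y = 890 sin 202° + 809 sin 28° + T_C sin 5° + T_D sin 301° = 0.
The known terms sum to (-110.9, 46.4) N, so 0.9962 T_C + 0.5150 T_D = 110.9 and 0.0872 T_C − 0.8572 T_D = -46.4.
Solving simultaneously: T_C = 79.16 N, T_D = 62.18 N.

T_C ≈ 79.2 N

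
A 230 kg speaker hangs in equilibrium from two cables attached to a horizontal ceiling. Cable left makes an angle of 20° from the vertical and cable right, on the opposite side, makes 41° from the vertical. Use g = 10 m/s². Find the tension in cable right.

T_right ≈ 899 N

Angles from the horizontal: cable left is 90° − 20° = 70°, cable right is 90° − 41° = 49°.
Weight W = 230 × 10 = 2300 N acts straight down.
Horizontal: T_left cos 70° = T_right cos 49°  →  T_left = 1.918 T_right.
Vertical: T_left sin 70° + T_right sin 49° = 2300.
Substituting the horizontal relation into the vertical equation gives 2.557 T_right = 2300, so T_right = 899.4 N.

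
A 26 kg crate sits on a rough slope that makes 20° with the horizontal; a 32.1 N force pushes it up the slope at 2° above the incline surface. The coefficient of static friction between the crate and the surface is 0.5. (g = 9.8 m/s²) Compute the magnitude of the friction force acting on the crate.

Axes along / perpendicular to the incline. W sin 20° = 87.15 N down-slope; W cos 20° = 239.4 N into the surface.
Perpendicular: N = W cos 20° − P sin 2° = 239.4 − 1.12 = 238.3 N.
Along incline: P cos 2° + f = W sin 20° (friction acts up-slope) → f = 87.15 − 32.08 = 55.07 N.
|f| = 55.07 N ≤ μN = 119.2 N, so the crate is indeed static.

f ≈ 55.1 N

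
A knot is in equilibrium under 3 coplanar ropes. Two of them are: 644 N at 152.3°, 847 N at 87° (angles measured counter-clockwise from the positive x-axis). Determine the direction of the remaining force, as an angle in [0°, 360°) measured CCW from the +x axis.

θ ≈ 295°

Sum the known components: ΣF_x = -525.9 N, ΣF_y = 1145 N.
For equilibrium the remaining force must supply (−ΣF_x, −ΣF_y) = (525.9, -1145) N.
Magnitude = √((525.9)² + (-1145)²) = 1260 N; direction = atan2(-1145, 525.9) = 294.7°.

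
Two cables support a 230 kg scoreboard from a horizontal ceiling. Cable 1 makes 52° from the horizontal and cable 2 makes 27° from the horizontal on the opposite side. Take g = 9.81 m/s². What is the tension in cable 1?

Weight W = 230 × 9.81 = 2256 N acts straight down.
Horizontal: T_1 cos 52° = T_2 cos 27°  →  T_2 = 0.691 T_1.
Vertical: T_1 sin 52° + T_2 sin 27° = 2256.
Substituting the horizontal relation into the vertical equation gives 1.102 T_1 = 2256, so T_1 = 2048 N.

T_1 ≈ 2050 N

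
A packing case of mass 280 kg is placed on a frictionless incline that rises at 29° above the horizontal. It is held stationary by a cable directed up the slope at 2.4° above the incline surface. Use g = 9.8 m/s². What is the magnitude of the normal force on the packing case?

N ≈ 2340 N

Take axes along and perpendicular to the incline. Weight components: W sin 29° = 1330 N down-slope, W cos 29° = 2400 N into the surface.
Along incline: T cos 2.4° = W sin 29° → T = 1331 N.
Perpendicular: N = W cos 29° − T sin 2.4° = 2344 N.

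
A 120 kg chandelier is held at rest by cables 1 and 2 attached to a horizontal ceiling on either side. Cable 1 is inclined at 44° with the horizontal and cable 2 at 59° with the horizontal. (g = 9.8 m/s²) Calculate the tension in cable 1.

Weight W = 120 × 9.8 = 1176 N acts straight down.
Horizontal: T_1 cos 44° = T_2 cos 59°  →  T_2 = 1.397 T_1.
Vertical: T_1 sin 44° + T_2 sin 59° = 1176.
Substituting the horizontal relation into the vertical equation gives 1.892 T_1 = 1176, so T_1 = 621.6 N.

T_1 ≈ 622 N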